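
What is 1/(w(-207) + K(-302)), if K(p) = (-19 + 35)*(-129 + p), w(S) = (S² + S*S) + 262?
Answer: 1/79064 ≈ 1.2648e-5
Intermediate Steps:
w(S) = 262 + 2*S² (w(S) = (S² + S²) + 262 = 2*S² + 262 = 262 + 2*S²)
K(p) = -2064 + 16*p (K(p) = 16*(-129 + p) = -2064 + 16*p)
1/(w(-207) + K(-302)) = 1/((262 + 2*(-207)²) + (-2064 + 16*(-302))) = 1/((262 + 2*42849) + (-2064 - 4832)) = 1/((262 + 85698) - 6896) = 1/(85960 - 6896) = 1/79064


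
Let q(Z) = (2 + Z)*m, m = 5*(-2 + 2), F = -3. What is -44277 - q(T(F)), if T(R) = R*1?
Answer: -44277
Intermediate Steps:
T(R) = R
m = 0 (m = 5*0 = 0)
q(Z) = 0 (q(Z) = (2 + Z)*0 = 0)
-44277 - q(T(F)) = -44277 - 1*0 = -44277 + 0 = -44277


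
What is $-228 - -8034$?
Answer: $7806$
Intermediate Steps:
$-228 - -8034 = -228 + 8034 = 7806$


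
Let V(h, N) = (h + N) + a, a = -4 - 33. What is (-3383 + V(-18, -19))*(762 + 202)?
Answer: -3332548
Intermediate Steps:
a = -37
V(h, N) = -37 + N + h (V(h, N) = (h + N) - 37 = (N + h) - 37 = -37 + N + h)
(-3383 + V(-18, -19))*(762 + 202) = (-3383 + (-37 - 19 - 18))*(762 + 202) = (-3383 - 74)*964 = -3457*964 = -3332548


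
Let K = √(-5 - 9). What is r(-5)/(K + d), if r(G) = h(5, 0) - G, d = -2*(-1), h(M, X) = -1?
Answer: 4/9 - 2*I*√14/9 ≈ 0.44444 - 0.83148*I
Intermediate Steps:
K = I*√14 (K = √(-14) = I*√14 ≈ 3.7417*I)
d = 2
r(G) = -1 - G
r(-5)/(K + d) = (-1 - 1*(-5))/(I*√14 + 2) = (-1 + 5)/(2 + I*√14) = 4/(2 + I*√14)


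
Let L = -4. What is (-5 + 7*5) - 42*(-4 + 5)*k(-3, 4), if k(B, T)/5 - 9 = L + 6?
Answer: -2280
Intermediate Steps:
k(B, T) = 55 (k(B, T) = 45 + 5*(-4 + 6) = 45 + 5*2 = 45 + 10 = 55)
(-5 + 7*5) - 42*(-4 + 5)*k(-3, 4) = (-5 + 7*5) - 42*(-4 + 5)*55 = (-5 + 35) - 42*55 = 30 - 42*55 = 30 - 2310 = -2280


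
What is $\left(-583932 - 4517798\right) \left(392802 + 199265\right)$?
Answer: $-3020565975910$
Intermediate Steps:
$\left(-583932 - 4517798\right) \left(392802 + 199265\right) = \left(-5101730\right) 592067 = -3020565975910$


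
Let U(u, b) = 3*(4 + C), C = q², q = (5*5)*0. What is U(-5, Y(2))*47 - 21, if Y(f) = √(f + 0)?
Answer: 543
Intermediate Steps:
q = 0 (q = 25*0 = 0)
Y(f) = √f
C = 0 (C = 0² = 0)
U(u, b) = 12 (U(u, b) = 3*(4 + 0) = 3*4 = 12)
U(-5, Y(2))*47 - 21 = 12*47 - 21 = 564 - 21 = 543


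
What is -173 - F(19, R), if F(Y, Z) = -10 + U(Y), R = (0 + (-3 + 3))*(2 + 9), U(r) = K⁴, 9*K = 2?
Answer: -1069459/6561 ≈ -163.00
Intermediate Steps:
K = 2/9 (K = (⅑)*2 = 2/9 ≈ 0.22222)
U(r) = 16/6561 (U(r) = (2/9)⁴ = 16/6561)
R = 0 (R = (0 + 0)*11 = 0*11 = 0)
F(Y, Z) = -65594/6561 (F(Y, Z) = -10 + 16/6561 = -65594/6561)
-173 - F(19, R) = -173 - 1*(-65594/6561) = -173 + 65594/6561 = -1069459/6561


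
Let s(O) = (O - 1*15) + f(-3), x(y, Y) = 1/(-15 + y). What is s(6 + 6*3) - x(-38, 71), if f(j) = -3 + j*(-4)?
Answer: 955/53 ≈ 18.019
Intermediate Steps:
f(j) = -3 - 4*j
s(O) = -6 + O (s(O) = (O - 1*15) + (-3 - 4*(-3)) = (O - 15) + (-3 + 12) = (-15 + O) + 9 = -6 + O)
s(6 + 6*3) - x(-38, 71) = (-6 + (6 + 6*3)) - 1/(-15 - 38) = (-6 + (6 + 18)) - 1/(-53) = (-6 + 24) - 1*(-1/53) = 18 + 1/53 = 955/53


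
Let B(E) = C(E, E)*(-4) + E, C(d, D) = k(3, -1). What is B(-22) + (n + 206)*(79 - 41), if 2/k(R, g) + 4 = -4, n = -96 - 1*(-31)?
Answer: 5337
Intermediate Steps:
n = -65 (n = -96 + 31 = -65)
k(R, g) = -1/4 (k(R, g) = 2/(-4 - 4) = 2/(-8) = 2*(-1/8) = -1/4)
C(d, D) = -1/4
B(E) = 1 + E (B(E) = -1/4*(-4) + E = 1 + E)
B(-22) + (n + 206)*(79 - 41) = (1 - 22) + (-65 + 206)*(79 - 41) = -21 + 141*38 = -21 + 5358 = 5337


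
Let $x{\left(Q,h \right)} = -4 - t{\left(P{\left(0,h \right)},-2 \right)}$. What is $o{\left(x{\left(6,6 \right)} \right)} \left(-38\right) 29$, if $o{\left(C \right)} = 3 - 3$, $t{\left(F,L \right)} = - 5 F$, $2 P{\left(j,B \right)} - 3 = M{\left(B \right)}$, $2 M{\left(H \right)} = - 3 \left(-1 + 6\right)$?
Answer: $0$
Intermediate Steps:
$M{\left(H \right)} = - \frac{15}{2}$ ($M{\left(H \right)} = \frac{\left(-3\right) \left(-1 + 6\right)}{2} = \frac{\left(-3\right) 5}{2} = \frac{1}{2} \left(-15\right) = - \frac{15}{2}$)
$P{\left(j,B \right)} = - \frac{9}{4}$ ($P{\left(j,B \right)} = \frac{3}{2} + \frac{1}{2} \left(- \frac{15}{2}\right) = \frac{3}{2} - \frac{15}{4} = - \frac{9}{4}$)
$x{\left(Q,h \right)} = - \frac{61}{4}$ ($x{\left(Q,h \right)} = -4 - \left(-5\right) \left(- \frac{9}{4}\right) = -4 - \frac{45}{4} = - \frac{61}{4}$)
$o{\left(C \right)} = 0$ ($o{\left(C \right)} = 3 - 3 = 0$)
$o{\left(x{\left(6,6 \right)} \right)} \left(-38\right) 29 = 0 \left(-38\right) 29 = 0 \cdot 29 = 0$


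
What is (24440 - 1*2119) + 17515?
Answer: 39836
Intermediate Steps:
(24440 - 1*2119) + 17515 = (24440 - 2119) + 17515 = 22321 + 17515 = 39836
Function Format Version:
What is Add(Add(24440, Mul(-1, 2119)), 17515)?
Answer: 39836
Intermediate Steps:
Add(Add(24440, Mul(-1, 2119)), 17515) = Add(Add(24440, -2119), 17515) = Add(22321, 17515) = 39836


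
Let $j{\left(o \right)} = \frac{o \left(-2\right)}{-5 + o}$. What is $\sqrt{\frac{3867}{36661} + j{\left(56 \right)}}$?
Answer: $\frac{i \sqrt{7308354402465}}{1869711} \approx 1.4459 i$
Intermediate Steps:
$j{\left(o \right)} = - \frac{2 o}{-5 + o}$ ($j{\left(o \right)} = \frac{\left(-2\right) o}{-5 + o} = - \frac{2 o}{-5 + o}$)
$\sqrt{\frac{3867}{36661} + j{\left(56 \right)}} = \sqrt{\frac{3867}{36661} - \frac{112}{-5 + 56}} = \sqrt{3867 \cdot \frac{1}{36661} - \frac{112}{51}} = \sqrt{\frac{3867}{36661} - 112 \cdot \frac{1}{51}} = \sqrt{\frac{3867}{36661} - \frac{112}{51}} = \sqrt{- \frac{3908815}{1869711}} = \frac{i \sqrt{7308354402465}}{1869711}$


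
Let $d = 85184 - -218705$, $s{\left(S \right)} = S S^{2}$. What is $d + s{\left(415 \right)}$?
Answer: $71777264$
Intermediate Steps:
$s{\left(S \right)} = S^{3}$
$d = 303889$ ($d = 85184 + 218705 = 303889$)
$d + s{\left(415 \right)} = 303889 + 415^{3} = 303889 + 71473375 = 71777264$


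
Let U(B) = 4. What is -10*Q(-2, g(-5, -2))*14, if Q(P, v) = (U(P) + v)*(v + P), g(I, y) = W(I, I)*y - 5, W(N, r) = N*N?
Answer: -406980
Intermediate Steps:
W(N, r) = N**2
g(I, y) = -5 + y*I**2 (g(I, y) = I**2*y - 5 = y*I**2 - 5 = -5 + y*I**2)
Q(P, v) = (4 + v)*(P + v) (Q(P, v) = (4 + v)*(v + P) = (4 + v)*(P + v))
-10*Q(-2, g(-5, -2))*14 = -10*((-5 - 2*(-5)**2)**2 + 4*(-2) + 4*(-5 - 2*(-5)**2) - 2*(-5 - 2*(-5)**2))*14 = -10*((-5 - 2*25)**2 - 8 + 4*(-5 - 2*25) - 2*(-5 - 2*25))*14 = -10*((-5 - 50)**2 - 8 + 4*(-5 - 50) - 2*(-5 - 50))*14 = -10*((-55)**2 - 8 + 4*(-55) - 2*(-55))*14 = -10*(3025 - 8 - 220 + 110)*14 = -10*2907*14 = -29070*14 = -406980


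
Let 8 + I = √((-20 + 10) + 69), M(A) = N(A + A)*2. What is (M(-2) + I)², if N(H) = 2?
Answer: (4 - √59)² ≈ 13.551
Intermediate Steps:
M(A) = 4 (M(A) = 2*2 = 4)
I = -8 + √59 (I = -8 + √((-20 + 10) + 69) = -8 + √(-10 + 69) = -8 + √59 ≈ -0.31885)
(M(-2) + I)² = (4 + (-8 + √59))² = (-4 + √59)²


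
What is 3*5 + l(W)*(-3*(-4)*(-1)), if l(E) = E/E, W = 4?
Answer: 3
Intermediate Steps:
l(E) = 1
3*5 + l(W)*(-3*(-4)*(-1)) = 3*5 + 1*(-3*(-4)*(-1)) = 15 + 1*(12*(-1)) = 15 + 1*(-12) = 15 - 12 = 3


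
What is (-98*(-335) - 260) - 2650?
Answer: 29920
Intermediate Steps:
(-98*(-335) - 260) - 2650 = (32830 - 260) - 2650 = 32570 - 2650 = 29920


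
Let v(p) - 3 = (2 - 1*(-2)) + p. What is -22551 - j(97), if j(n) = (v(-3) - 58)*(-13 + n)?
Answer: -18015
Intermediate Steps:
v(p) = 7 + p (v(p) = 3 + ((2 - 1*(-2)) + p) = 3 + ((2 + 2) + p) = 3 + (4 + p) = 7 + p)
j(n) = 702 - 54*n (j(n) = ((7 - 3) - 58)*(-13 + n) = (4 - 58)*(-13 + n) = -54*(-13 + n) = 702 - 54*n)
-22551 - j(97) = -22551 - (702 - 54*97) = -22551 - (702 - 5238) = -22551 - 1*(-4536) = -22551 + 4536 = -18015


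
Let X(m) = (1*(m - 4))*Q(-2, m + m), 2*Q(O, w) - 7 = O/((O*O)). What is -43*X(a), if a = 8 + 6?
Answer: -2795/2 ≈ -1397.5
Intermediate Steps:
a = 14
Q(O, w) = 7/2 + 1/(2*O) (Q(O, w) = 7/2 + (O/((O*O)))/2 = 7/2 + (O/(O**2))/2 = 7/2 + (O/O**2)/2 = 7/2 + 1/(2*O))
X(m) = -13 + 13*m/4 (X(m) = (1*(m - 4))*((1/2)*(1 + 7*(-2))/(-2)) = (1*(-4 + m))*((1/2)*(-1/2)*(1 - 14)) = (-4 + m)*((1/2)*(-1/2)*(-13)) = (-4 + m)*(13/4) = -13 + 13*m/4)
-43*X(a) = -43*(-13 + (13/4)*14) = -43*(-13 + 91/2) = -43*65/2 = -2795/2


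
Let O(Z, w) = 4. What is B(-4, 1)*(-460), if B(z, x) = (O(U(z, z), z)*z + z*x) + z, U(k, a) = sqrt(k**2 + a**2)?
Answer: 11040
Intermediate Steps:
U(k, a) = sqrt(a**2 + k**2)
B(z, x) = 5*z + x*z (B(z, x) = (4*z + z*x) + z = (4*z + x*z) + z = 5*z + x*z)
B(-4, 1)*(-460) = -4*(5 + 1)*(-460) = -4*6*(-460) = -24*(-460) = 11040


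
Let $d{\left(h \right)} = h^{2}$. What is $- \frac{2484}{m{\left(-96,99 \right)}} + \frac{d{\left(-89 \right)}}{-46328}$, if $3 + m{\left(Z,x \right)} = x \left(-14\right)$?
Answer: $\frac{34692161}{21449864} \approx 1.6174$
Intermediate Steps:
$m{\left(Z,x \right)} = -3 - 14 x$ ($m{\left(Z,x \right)} = -3 + x \left(-14\right) = -3 - 14 x$)
$- \frac{2484}{m{\left(-96,99 \right)}} + \frac{d{\left(-89 \right)}}{-46328} = - \frac{2484}{-3 - 1386} + \frac{\left(-89\right)^{2}}{-46328} = - \frac{2484}{-3 - 1386} + 7921 \left(- \frac{1}{46328}\right) = - \frac{2484}{-1389} - \frac{7921}{46328} = \left(-2484\right) \left(- \frac{1}{1389}\right) - \frac{7921}{46328} = \frac{828}{463} - \frac{7921}{46328} = \frac{34692161}{21449864}$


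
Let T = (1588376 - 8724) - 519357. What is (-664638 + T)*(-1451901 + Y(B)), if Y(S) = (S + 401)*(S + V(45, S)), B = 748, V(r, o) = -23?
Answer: -244862621532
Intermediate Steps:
T = 1060295 (T = 1579652 - 519357 = 1060295)
Y(S) = (-23 + S)*(401 + S) (Y(S) = (S + 401)*(S - 23) = (401 + S)*(-23 + S) = (-23 + S)*(401 + S))
(-664638 + T)*(-1451901 + Y(B)) = (-664638 + 1060295)*(-1451901 + (-9223 + 748² + 378*748)) = 395657*(-1451901 + (-9223 + 559504 + 282744)) = 395657*(-1451901 + 833025) = 395657*(-618876) = -244862621532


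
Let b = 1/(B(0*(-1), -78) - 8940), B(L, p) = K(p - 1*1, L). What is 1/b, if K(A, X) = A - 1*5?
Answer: -9024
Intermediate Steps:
K(A, X) = -5 + A (K(A, X) = A - 5 = -5 + A)
B(L, p) = -6 + p (B(L, p) = -5 + (p - 1*1) = -5 + (p - 1) = -5 + (-1 + p) = -6 + p)
b = -1/9024 (b = 1/((-6 - 78) - 8940) = 1/(-84 - 8940) = 1/(-9024) = -1/9024 ≈ -0.00011082)
1/b = 1/(-1/9024) = -9024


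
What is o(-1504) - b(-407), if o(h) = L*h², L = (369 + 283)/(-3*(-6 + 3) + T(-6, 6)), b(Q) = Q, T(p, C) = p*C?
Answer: -1474823443/27 ≈ -5.4623e+7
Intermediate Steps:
T(p, C) = C*p
L = -652/27 (L = (369 + 283)/(-3*(-6 + 3) + 6*(-6)) = 652/(-3*(-3) - 36) = 652/(9 - 36) = 652/(-27) = 652*(-1/27) = -652/27 ≈ -24.148)
o(h) = -652*h²/27
o(-1504) - b(-407) = -652/27*(-1504)² - 1*(-407) = -652/27*2262016 + 407 = -1474834432/27 + 407 = -1474823443/27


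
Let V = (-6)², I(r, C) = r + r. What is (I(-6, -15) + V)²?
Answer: 576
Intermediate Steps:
I(r, C) = 2*r
V = 36
(I(-6, -15) + V)² = (2*(-6) + 36)² = (-12 + 36)² = 24² = 576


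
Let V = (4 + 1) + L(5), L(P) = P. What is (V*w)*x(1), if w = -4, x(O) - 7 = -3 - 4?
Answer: 0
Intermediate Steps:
x(O) = 0 (x(O) = 7 + (-3 - 4) = 7 - 7 = 0)
V = 10 (V = (4 + 1) + 5 = 5 + 5 = 10)
(V*w)*x(1) = (10*(-4))*0 = -40*0 = 0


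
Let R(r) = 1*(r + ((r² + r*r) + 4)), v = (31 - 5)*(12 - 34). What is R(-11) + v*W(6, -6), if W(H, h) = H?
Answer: -3197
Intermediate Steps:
v = -572 (v = 26*(-22) = -572)
R(r) = 4 + r + 2*r² (R(r) = 1*(r + ((r² + r²) + 4)) = 1*(r + (2*r² + 4)) = 1*(r + (4 + 2*r²)) = 1*(4 + r + 2*r²) = 4 + r + 2*r²)
R(-11) + v*W(6, -6) = (4 - 11 + 2*(-11)²) - 572*6 = (4 - 11 + 2*121) - 3432 = (4 - 11 + 242) - 3432 = 235 - 3432 = -3197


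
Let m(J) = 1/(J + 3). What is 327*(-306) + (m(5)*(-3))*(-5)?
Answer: -800481/8 ≈ -1.0006e+5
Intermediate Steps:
m(J) = 1/(3 + J)
327*(-306) + (m(5)*(-3))*(-5) = 327*(-306) + (-3/(3 + 5))*(-5) = -100062 + (-3/8)*(-5) = -100062 + ((1/8)*(-3))*(-5) = -100062 - 3/8*(-5) = -100062 + 15/8 = -800481/8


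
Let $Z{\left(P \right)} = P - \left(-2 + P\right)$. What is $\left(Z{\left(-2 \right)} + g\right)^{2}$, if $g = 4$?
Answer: $36$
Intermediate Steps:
$Z{\left(P \right)} = 2$ ($Z{\left(P \right)} = P - \left(-2 + P\right) = 2$)
$\left(Z{\left(-2 \right)} + g\right)^{2} = \left(2 + 4\right)^{2} = 6^{2} = 36$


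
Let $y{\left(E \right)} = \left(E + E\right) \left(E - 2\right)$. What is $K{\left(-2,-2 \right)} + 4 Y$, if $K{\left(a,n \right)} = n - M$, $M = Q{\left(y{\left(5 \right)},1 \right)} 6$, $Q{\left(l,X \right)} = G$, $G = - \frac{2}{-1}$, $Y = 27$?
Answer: $94$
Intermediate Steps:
$y{\left(E \right)} = 2 E \left(-2 + E\right)$
$G = 2$ ($G = \left(-2\right) \left(-1\right) = 2$)
$Q{\left(l,X \right)} = 2$
$M = 12$ ($M = 2 \cdot 6 = 12$)
$K{\left(a,n \right)} = -12 + n$ ($K{\left(a,n \right)} = n - 12 = -12 + n$)
$K{\left(-2,-2 \right)} + 4 Y = \left(-12 - 2\right) + 4 \cdot 27 = -14 + 108 = 94$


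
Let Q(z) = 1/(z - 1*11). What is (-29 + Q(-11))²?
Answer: 408321/484 ≈ 843.64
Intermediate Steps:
Q(z) = 1/(-11 + z) (Q(z) = 1/(z - 11) = 1/(-11 + z))
(-29 + Q(-11))² = (-29 + 1/(-11 - 11))² = (-29 + 1/(-22))² = (-29 - 1/22)² = (-639/22)² = 408321/484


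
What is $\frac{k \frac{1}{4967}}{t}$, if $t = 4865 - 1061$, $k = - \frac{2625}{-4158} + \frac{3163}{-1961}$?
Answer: $- \frac{381149}{7336306246104} \approx -5.1954 \cdot 10^{-8}$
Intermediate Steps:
$k = - \frac{381149}{388278}$ ($k = \left(-2625\right) \left(- \frac{1}{4158}\right) + 3163 \left(- \frac{1}{1961}\right) = \frac{125}{198} - \frac{3163}{1961} = - \frac{381149}{388278} \approx -0.98164$)
$t = 3804$ ($t = 4865 - 1061 = 3804$)
$\frac{k \frac{1}{4967}}{t} = \frac{\left(- \frac{381149}{388278}\right) \frac{1}{4967}}{3804} = \left(- \frac{381149}{388278}\right) \frac{1}{4967} \cdot \frac{1}{3804} = \left(- \frac{381149}{1928576826}\right) \frac{1}{3804} = - \frac{381149}{7336306246104}$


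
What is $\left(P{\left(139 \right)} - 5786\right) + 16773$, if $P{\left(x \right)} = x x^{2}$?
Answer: $2696606$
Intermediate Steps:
$P{\left(x \right)} = x^{3}$
$\left(P{\left(139 \right)} - 5786\right) + 16773 = \left(139^{3} - 5786\right) + 16773 = \left(2685619 - 5786\right) + 16773 = 2679833 + 16773 = 2696606$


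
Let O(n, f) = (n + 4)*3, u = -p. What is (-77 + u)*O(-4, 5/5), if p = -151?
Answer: 0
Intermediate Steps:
u = 151 (u = -1*(-151) = 151)
O(n, f) = 12 + 3*n (O(n, f) = (4 + n)*3 = 12 + 3*n)
(-77 + u)*O(-4, 5/5) = (-77 + 151)*(12 + 3*(-4)) = 74*(12 - 12) = 74*0 = 0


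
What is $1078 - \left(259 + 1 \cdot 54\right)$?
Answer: $765$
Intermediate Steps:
$1078 - \left(259 + 1 \cdot 54\right) = 1078 - \left(259 + 54\right) = 1078 - 313 = 765$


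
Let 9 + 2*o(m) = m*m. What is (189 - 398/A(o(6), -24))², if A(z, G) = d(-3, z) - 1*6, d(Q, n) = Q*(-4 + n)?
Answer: 191462569/4761 ≈ 40215.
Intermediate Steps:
o(m) = -9/2 + m²/2 (o(m) = -9/2 + (m*m)/2 = -9/2 + m²/2)
A(z, G) = 6 - 3*z (A(z, G) = -3*(-4 + z) - 1*6 = (12 - 3*z) - 6 = 6 - 3*z)
(189 - 398/A(o(6), -24))² = (189 - 398/(6 - 3*(-9/2 + (½)*6²)))² = (189 - 398/(6 - 3*(-9/2 + (½)*36)))² = (189 - 398/(6 - 3*(-9/2 + 18)))² = (189 - 398/(6 - 3*27/2))² = (189 - 398/(6 - 81/2))² = (189 - 398/(-69/2))² = (189 - 398*(-2/69))² = (189 + 796/69)² = (13837/69)² = 191462569/4761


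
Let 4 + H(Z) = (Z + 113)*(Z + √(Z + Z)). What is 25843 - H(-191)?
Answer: 10949 + 78*I*√382 ≈ 10949.0 + 1524.5*I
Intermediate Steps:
H(Z) = -4 + (113 + Z)*(Z + √2*√Z) (H(Z) = -4 + (Z + 113)*(Z + √(Z + Z)) = -4 + (113 + Z)*(Z + √(2*Z)) = -4 + (113 + Z)*(Z + √2*√Z))
25843 - H(-191) = 25843 - (-4 + (-191)² + 113*(-191) + √2*(-191)^(3/2) + 113*√2*√(-191)) = 25843 - (-4 + 36481 - 21583 + √2*(-191*I*√191) + 113*√2*(I*√191)) = 25843 - (-4 + 36481 - 21583 - 191*I*√382 + 113*I*√382) = 25843 - (14894 - 78*I*√382) = 25843 + (-14894 + 78*I*√382) = 10949 + 78*I*√382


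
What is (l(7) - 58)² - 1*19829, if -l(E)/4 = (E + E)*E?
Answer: 182671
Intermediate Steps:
l(E) = -8*E² (l(E) = -4*(E + E)*E = -4*2*E*E = -8*E²)
(l(7) - 58)² - 1*19829 = (-8*7² - 58)² - 1*19829 = (-8*49 - 58)² - 19829 = (-392 - 58)² - 19829 = (-450)² - 19829 = 202500 - 19829 = 182671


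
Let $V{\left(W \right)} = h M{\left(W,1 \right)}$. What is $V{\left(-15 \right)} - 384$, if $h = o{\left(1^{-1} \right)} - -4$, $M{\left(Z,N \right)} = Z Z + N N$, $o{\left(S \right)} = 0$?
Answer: $520$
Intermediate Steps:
$M{\left(Z,N \right)} = N^{2} + Z^{2}$ ($M{\left(Z,N \right)} = Z^{2} + N^{2} = N^{2} + Z^{2}$)
$h = 4$ ($h = 0 - -4 = 0 + 4 = 4$)
$V{\left(W \right)} = 4 + 4 W^{2}$ ($V{\left(W \right)} = 4 \left(1^{2} + W^{2}\right) = 4 \left(1 + W^{2}\right) = 4 + 4 W^{2}$)
$V{\left(-15 \right)} - 384 = \left(4 + 4 \left(-15\right)^{2}\right) - 384 = \left(4 + 4 \cdot 225\right) - 384 = \left(4 + 900\right) - 384 = 904 - 384 = 520$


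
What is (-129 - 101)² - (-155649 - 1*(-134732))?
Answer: 73817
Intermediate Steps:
(-129 - 101)² - (-155649 - 1*(-134732)) = (-230)² - (-155649 + 134732) = 52900 - 1*(-20917) = 52900 + 20917 = 73817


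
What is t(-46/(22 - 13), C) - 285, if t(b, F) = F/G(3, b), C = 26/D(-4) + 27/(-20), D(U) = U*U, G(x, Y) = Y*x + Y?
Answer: -2097699/7360 ≈ -285.01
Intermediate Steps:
G(x, Y) = Y + Y*x
D(U) = U**2
C = 11/40 (C = 26/((-4)**2) + 27/(-20) = 26/16 + 27*(-1/20) = 26*(1/16) - 27/20 = 13/8 - 27/20 = 11/40 ≈ 0.27500)
t(b, F) = F/(4*b) (t(b, F) = F/((b*(1 + 3))) = F/((b*4)) = F/((4*b)) = F*(1/(4*b)) = F/(4*b))
t(-46/(22 - 13), C) - 285 = (1/4)*(11/40)/(-46/(22 - 13)) - 285 = (1/4)*(11/40)/(-46/9) - 285 = (1/4)*(11/40)*(-9/46) - 285 = -99/7360 - 285 = -2097699/7360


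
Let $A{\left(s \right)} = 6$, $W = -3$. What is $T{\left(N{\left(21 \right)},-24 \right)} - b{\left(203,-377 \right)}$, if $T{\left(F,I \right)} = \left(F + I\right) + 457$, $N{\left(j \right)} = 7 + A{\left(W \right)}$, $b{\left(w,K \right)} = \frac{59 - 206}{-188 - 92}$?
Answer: $\frac{17819}{40} \approx 445.48$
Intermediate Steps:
$b{\left(w,K \right)} = \frac{21}{40}$ ($b{\left(w,K \right)} = - \frac{147}{-280} = \left(-147\right) \left(- \frac{1}{280}\right) = \frac{21}{40}$)
$N{\left(j \right)} = 13$ ($N{\left(j \right)} = 7 + 6 = 13$)
$T{\left(F,I \right)} = 457 + F + I$
$T{\left(N{\left(21 \right)},-24 \right)} - b{\left(203,-377 \right)} = \left(457 + 13 - 24\right) - \frac{21}{40} = 446 - \frac{21}{40} = \frac{17819}{40}$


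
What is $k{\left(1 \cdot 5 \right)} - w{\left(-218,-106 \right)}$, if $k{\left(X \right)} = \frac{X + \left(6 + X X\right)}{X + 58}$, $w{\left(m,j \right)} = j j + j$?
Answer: $- \frac{77906}{7} \approx -11129.0$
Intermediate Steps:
$w{\left(m,j \right)} = j + j^{2}$ ($w{\left(m,j \right)} = j^{2} + j = j + j^{2}$)
$k{\left(X \right)} = \frac{6 + X + X^{2}}{58 + X}$ ($k{\left(X \right)} = \frac{X + \left(6 + X^{2}\right)}{58 + X} = \frac{6 + X + X^{2}}{58 + X}$)
$k{\left(1 \cdot 5 \right)} - w{\left(-218,-106 \right)} = \frac{6 + 1 \cdot 5 + \left(1 \cdot 5\right)^{2}}{58 + 1 \cdot 5} - - 106 \left(1 - 106\right) = \frac{6 + 5 + 5^{2}}{58 + 5} - \left(-106\right) \left(-105\right) = \frac{6 + 5 + 25}{63} - 11130 = \frac{1}{63} \cdot 36 - 11130 = \frac{4}{7} - 11130 = - \frac{77906}{7}$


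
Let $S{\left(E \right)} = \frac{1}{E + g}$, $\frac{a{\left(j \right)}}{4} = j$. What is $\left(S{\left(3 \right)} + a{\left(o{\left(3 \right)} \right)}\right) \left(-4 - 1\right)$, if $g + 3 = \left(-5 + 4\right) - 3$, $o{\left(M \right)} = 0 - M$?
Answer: $\frac{245}{4} \approx 61.25$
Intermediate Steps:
$o{\left(M \right)} = - M$
$g = -7$ ($g = -3 + \left(\left(-5 + 4\right) - 3\right) = -3 - 4 = -7$)
$a{\left(j \right)} = 4 j$
$S{\left(E \right)} = \frac{1}{-7 + E}$ ($S{\left(E \right)} = \frac{1}{E - 7} = \frac{1}{-7 + E}$)
$\left(S{\left(3 \right)} + a{\left(o{\left(3 \right)} \right)}\right) \left(-4 - 1\right) = \left(\frac{1}{-7 + 3} + 4 \left(\left(-1\right) 3\right)\right) \left(-4 - 1\right) = \left(\frac{1}{-4} + 4 \left(-3\right)\right) \left(-5\right) = \left(- \frac{1}{4} - 12\right) \left(-5\right) = \left(- \frac{49}{4}\right) \left(-5\right) = \frac{245}{4}$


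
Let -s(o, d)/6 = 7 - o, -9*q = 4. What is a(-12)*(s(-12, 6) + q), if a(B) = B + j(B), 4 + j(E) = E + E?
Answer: 41200/9 ≈ 4577.8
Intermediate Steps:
q = -4/9 (q = -⅑*4 = -4/9 ≈ -0.44444)
j(E) = -4 + 2*E (j(E) = -4 + (E + E) = -4 + 2*E)
s(o, d) = -42 + 6*o (s(o, d) = -6*(7 - o) = -42 + 6*o)
a(B) = -4 + 3*B (a(B) = B + (-4 + 2*B) = -4 + 3*B)
a(-12)*(s(-12, 6) + q) = (-4 + 3*(-12))*((-42 + 6*(-12)) - 4/9) = (-4 - 36)*((-42 - 72) - 4/9) = -40*(-114 - 4/9) = -40*(-1030/9) = 41200/9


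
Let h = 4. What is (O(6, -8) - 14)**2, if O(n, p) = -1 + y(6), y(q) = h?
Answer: 121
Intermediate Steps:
y(q) = 4
O(n, p) = 3 (O(n, p) = -1 + 4 = 3)
(O(6, -8) - 14)**2 = (3 - 14)**2 = (-11)**2 = 121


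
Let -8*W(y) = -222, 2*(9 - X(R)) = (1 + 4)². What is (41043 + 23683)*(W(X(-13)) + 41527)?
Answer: 5379345497/2 ≈ 2.6897e+9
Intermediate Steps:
X(R) = -7/2 (X(R) = 9 - (1 + 4)²/2 = 9 - ½*5² = 9 - ½*25 = 9 - 25/2 = -7/2)
W(y) = 111/4 (W(y) = -⅛*(-222) = 111/4)
(41043 + 23683)*(W(X(-13)) + 41527) = (41043 + 23683)*(111/4 + 41527) = 64726*(166219/4) = 5379345497/2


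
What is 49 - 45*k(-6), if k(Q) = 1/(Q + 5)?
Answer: 94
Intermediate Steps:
k(Q) = 1/(5 + Q)
49 - 45*k(-6) = 49 - 45/(5 - 6) = 49 - 45/(-1) = 49 - 45*(-1) = 49 + 45 = 94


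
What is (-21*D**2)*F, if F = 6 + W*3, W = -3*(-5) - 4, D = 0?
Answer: 0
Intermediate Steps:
W = 11 (W = 15 - 4 = 11)
F = 39 (F = 6 + 11*3 = 6 + 33 = 39)
(-21*D**2)*F = -21*0**2*39 = -21*0*39 = 0*39 = 0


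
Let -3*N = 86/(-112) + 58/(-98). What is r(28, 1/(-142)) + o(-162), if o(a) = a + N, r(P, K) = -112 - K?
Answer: -22839473/83496 ≈ -273.54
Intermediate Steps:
N = 533/1176 (N = -(86/(-112) + 58/(-98))/3 = -(86*(-1/112) + 58*(-1/98))/3 = -(-43/56 - 29/49)/3 = -1/3*(-533/392) = 533/1176 ≈ 0.45323)
o(a) = 533/1176 + a (o(a) = a + 533/1176 = 533/1176 + a)
r(28, 1/(-142)) + o(-162) = (-112 - 1/(-142)) + (533/1176 - 162) = (-112 - 1*(-1/142)) - 189979/1176 = (-112 + 1/142) - 189979/1176 = -15903/142 - 189979/1176 = -22839473/83496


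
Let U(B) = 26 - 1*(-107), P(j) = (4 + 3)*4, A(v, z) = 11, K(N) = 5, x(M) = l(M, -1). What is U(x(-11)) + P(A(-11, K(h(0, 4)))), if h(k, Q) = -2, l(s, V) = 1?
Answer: 161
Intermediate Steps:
x(M) = 1
P(j) = 28 (P(j) = 7*4 = 28)
U(B) = 133 (U(B) = 26 + 107 = 133)
U(x(-11)) + P(A(-11, K(h(0, 4)))) = 133 + 28 = 161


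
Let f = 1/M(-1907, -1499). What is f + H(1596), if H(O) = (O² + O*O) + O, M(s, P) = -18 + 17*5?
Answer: 341433877/67 ≈ 5.0960e+6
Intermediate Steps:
M(s, P) = 67 (M(s, P) = -18 + 85 = 67)
f = 1/67 ≈ 0.014925
H(O) = O + 2*O² (H(O) = (O² + O²) + O = 2*O² + O = O + 2*O²)
f + H(1596) = 1/67 + 1596*(1 + 2*1596) = 1/67 + 1596*(1 + 3192) = 1/67 + 1596*3193 = 1/67 + 5096028 = 341433877/67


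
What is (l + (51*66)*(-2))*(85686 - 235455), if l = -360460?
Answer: 54993978648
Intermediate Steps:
(l + (51*66)*(-2))*(85686 - 235455) = (-360460 + (51*66)*(-2))*(85686 - 235455) = (-360460 + 3366*(-2))*(-149769) = (-360460 - 6732)*(-149769) = -367192*(-149769) = 54993978648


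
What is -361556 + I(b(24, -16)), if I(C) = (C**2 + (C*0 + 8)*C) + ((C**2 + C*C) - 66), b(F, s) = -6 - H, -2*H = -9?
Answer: -1445501/4 ≈ -3.6138e+5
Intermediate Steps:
H = 9/2 (H = -1/2*(-9) = 9/2 ≈ 4.5000)
b(F, s) = -21/2 (b(F, s) = -6 - 1*9/2 = -6 - 9/2 = -21/2)
I(C) = -66 + 3*C**2 + 8*C (I(C) = (C**2 + (0 + 8)*C) + ((C**2 + C**2) - 66) = (C**2 + 8*C) + (2*C**2 - 66) = (C**2 + 8*C) + (-66 + 2*C**2) = -66 + 3*C**2 + 8*C)
-361556 + I(b(24, -16)) = -361556 + (-66 + 3*(-21/2)**2 + 8*(-21/2)) = -361556 + (-66 + 3*(441/4) - 84) = -361556 + (-66 + 1323/4 - 84) = -361556 + 723/4 = -1445501/4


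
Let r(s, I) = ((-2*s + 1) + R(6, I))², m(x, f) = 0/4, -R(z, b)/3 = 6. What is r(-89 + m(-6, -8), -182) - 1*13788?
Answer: 12133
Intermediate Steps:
R(z, b) = -18 (R(z, b) = -3*6 = -18)
m(x, f) = 0 (m(x, f) = 0*(¼) = 0)
r(s, I) = (-17 - 2*s)² (r(s, I) = ((-2*s + 1) - 18)² = ((1 - 2*s) - 18)² = (-17 - 2*s)²)
r(-89 + m(-6, -8), -182) - 1*13788 = (17 + 2*(-89 + 0))² - 1*13788 = (17 + 2*(-89))² - 13788 = (17 - 178)² - 13788 = (-161)² - 13788 = 25921 - 13788 = 12133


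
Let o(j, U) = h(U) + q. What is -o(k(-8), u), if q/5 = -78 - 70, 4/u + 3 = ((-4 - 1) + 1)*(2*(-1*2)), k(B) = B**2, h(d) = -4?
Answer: 744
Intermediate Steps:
u = 4/13 (u = 4/(-3 + ((-4 - 1) + 1)*(2*(-1*2))) = 4/(-3 + (-5 + 1)*(2*(-2))) = 4/(-3 - 4*(-4)) = 4/(-3 + 16) = 4/13 ≈ 0.30769)
q = -740 (q = 5*(-78 - 70) = 5*(-148) = -740)
o(j, U) = -744 (o(j, U) = -4 - 740 = -744)
-o(k(-8), u) = -1*(-744) = 744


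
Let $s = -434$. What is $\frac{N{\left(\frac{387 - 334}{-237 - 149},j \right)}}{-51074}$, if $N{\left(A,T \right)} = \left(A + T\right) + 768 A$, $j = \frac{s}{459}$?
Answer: $\frac{18874987}{9048984876} \approx 0.0020859$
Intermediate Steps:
$j = - \frac{434}{459} \approx -0.94553$
$N{\left(A,T \right)} = T + 769 A$
$\frac{N{\left(\frac{387 - 334}{-237 - 149},j \right)}}{-51074} = \frac{- \frac{434}{459} + 769 \frac{387 - 334}{-237 - 149}}{-51074} = \left(- \frac{434}{459} + 769 \frac{53}{-386}\right) \left(- \frac{1}{51074}\right) = \left(- \frac{434}{459} + 769 \cdot 53 \left(- \frac{1}{386}\right)\right) \left(- \frac{1}{51074}\right) = \left(- \frac{434}{459} + 769 \left(- \frac{53}{386}\right)\right) \left(- \frac{1}{51074}\right) = \left(- \frac{434}{459} - \frac{40757}{386}\right) \left(- \frac{1}{51074}\right) = \left(- \frac{18874987}{177174}\right) \left(- \frac{1}{51074}\right) = \frac{18874987}{9048984876}$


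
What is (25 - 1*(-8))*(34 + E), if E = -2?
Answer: 1056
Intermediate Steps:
(25 - 1*(-8))*(34 + E) = (25 - 1*(-8))*(34 - 2) = (25 + 8)*32 = 33*32 = 1056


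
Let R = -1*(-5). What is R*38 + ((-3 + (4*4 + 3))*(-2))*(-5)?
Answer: 350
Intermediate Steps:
R = 5
R*38 + ((-3 + (4*4 + 3))*(-2))*(-5) = 5*38 + ((-3 + (4*4 + 3))*(-2))*(-5) = 190 + ((-3 + (16 + 3))*(-2))*(-5) = 190 + ((-3 + 19)*(-2))*(-5) = 190 + (16*(-2))*(-5) = 190 - 32*(-5) = 190 + 160 = 350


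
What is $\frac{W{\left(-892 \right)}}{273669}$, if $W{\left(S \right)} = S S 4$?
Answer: $\frac{3182656}{273669} \approx 11.63$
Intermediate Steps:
$W{\left(S \right)} = 4 S^{2}$ ($W{\left(S \right)} = S^{2} \cdot 4 = 4 S^{2}$)
$\frac{W{\left(-892 \right)}}{273669} = \frac{4 \left(-892\right)^{2}}{273669} = 4 \cdot 795664 \cdot \frac{1}{273669} = 3182656 \cdot \frac{1}{273669} = \frac{3182656}{273669}$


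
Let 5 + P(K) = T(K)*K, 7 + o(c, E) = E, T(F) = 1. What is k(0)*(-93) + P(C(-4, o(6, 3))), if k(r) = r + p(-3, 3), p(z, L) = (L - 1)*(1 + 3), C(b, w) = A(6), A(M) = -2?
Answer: -751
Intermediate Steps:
o(c, E) = -7 + E
C(b, w) = -2
p(z, L) = -4 + 4*L (p(z, L) = (-1 + L)*4 = -4 + 4*L)
P(K) = -5 + K (P(K) = -5 + 1*K = -5 + K)
k(r) = 8 + r (k(r) = r + (-4 + 4*3) = r + (-4 + 12) = r + 8 = 8 + r)
k(0)*(-93) + P(C(-4, o(6, 3))) = (8 + 0)*(-93) + (-5 - 2) = 8*(-93) - 7 = -744 - 7 = -751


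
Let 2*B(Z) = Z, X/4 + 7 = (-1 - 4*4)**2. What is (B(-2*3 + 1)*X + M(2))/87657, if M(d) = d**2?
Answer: -2816/87657 ≈ -0.032125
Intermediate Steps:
X = 1128 (X = -28 + 4*(-1 - 4*4)**2 = -28 + 4*(-1 - 16)**2 = -28 + 4*(-17)**2 = -28 + 4*289 = -28 + 1156 = 1128)
B(Z) = Z/2
(B(-2*3 + 1)*X + M(2))/87657 = (((-2*3 + 1)/2)*1128 + 2**2)/87657 = (((-6 + 1)/2)*1128 + 4)*(1/87657) = (((1/2)*(-5))*1128 + 4)*(1/87657) = (-5/2*1128 + 4)*(1/87657) = (-2820 + 4)*(1/87657) = -2816*1/87657 = -2816/87657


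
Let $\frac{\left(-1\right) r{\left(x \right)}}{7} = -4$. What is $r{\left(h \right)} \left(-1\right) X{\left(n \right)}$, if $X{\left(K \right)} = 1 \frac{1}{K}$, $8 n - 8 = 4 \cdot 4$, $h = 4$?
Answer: $- \frac{28}{3} \approx -9.3333$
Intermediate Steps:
$n = 3$ ($n = 1 + \frac{4 \cdot 4}{8} = 1 + \frac{1}{8} \cdot 16 = 1 + 2 = 3$)
$r{\left(x \right)} = 28$ ($r{\left(x \right)} = \left(-7\right) \left(-4\right) = 28$)
$X{\left(K \right)} = \frac{1}{K}$
$r{\left(h \right)} \left(-1\right) X{\left(n \right)} = \frac{28 \left(-1\right)}{3} = \left(-28\right) \frac{1}{3} = - \frac{28}{3}$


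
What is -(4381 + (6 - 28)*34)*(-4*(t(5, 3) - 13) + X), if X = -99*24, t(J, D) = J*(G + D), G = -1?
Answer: 8588412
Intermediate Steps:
t(J, D) = J*(-1 + D)
X = -2376
-(4381 + (6 - 28)*34)*(-4*(t(5, 3) - 13) + X) = -(4381 + (6 - 28)*34)*(-4*(5*(-1 + 3) - 13) - 2376) = -(4381 - 22*34)*(-4*(5*2 - 13) - 2376) = -(4381 - 748)*(-4*(10 - 13) - 2376) = -3633*(-4*(-3) - 2376) = -3633*(12 - 2376) = -3633*(-2364) = -1*(-8588412) = 8588412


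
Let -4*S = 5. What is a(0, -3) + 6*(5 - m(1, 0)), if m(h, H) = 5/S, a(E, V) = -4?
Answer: 50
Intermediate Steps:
S = -5/4 (S = -¼*5 = -5/4 ≈ -1.2500)
m(h, H) = -4 (m(h, H) = 5/(-5/4) = 5*(-⅘) = -4)
a(0, -3) + 6*(5 - m(1, 0)) = -4 + 6*(5 - 1*(-4)) = -4 + 6*(5 + 4) = -4 + 6*9 = -4 + 54 = 50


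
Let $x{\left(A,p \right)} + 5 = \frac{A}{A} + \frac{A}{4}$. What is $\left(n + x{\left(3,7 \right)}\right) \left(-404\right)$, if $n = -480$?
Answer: $195233$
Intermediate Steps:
$x{\left(A,p \right)} = -4 + \frac{A}{4}$ ($x{\left(A,p \right)} = -5 + \left(\frac{A}{A} + \frac{A}{4}\right) = -5 + \left(1 + A \frac{1}{4}\right) = -5 + \left(1 + \frac{A}{4}\right) = -4 + \frac{A}{4}$)
$\left(n + x{\left(3,7 \right)}\right) \left(-404\right) = \left(-480 + \left(-4 + \frac{1}{4} \cdot 3\right)\right) \left(-404\right) = \left(-480 + \left(-4 + \frac{3}{4}\right)\right) \left(-404\right) = \left(-480 - \frac{13}{4}\right) \left(-404\right) = \left(- \frac{1933}{4}\right) \left(-404\right) = 195233$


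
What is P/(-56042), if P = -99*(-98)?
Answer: -693/4003 ≈ -0.17312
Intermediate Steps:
P = 9702
P/(-56042) = 9702/(-56042) = 9702*(-1/56042) = -693/4003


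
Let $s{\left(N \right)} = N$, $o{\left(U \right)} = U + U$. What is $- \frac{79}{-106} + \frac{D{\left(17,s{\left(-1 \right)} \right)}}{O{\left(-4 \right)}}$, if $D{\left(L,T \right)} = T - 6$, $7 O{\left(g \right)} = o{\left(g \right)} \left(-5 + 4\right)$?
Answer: $- \frac{2281}{424} \approx -5.3797$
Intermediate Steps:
$o{\left(U \right)} = 2 U$
$O{\left(g \right)} = - \frac{2 g}{7}$ ($O{\left(g \right)} = \frac{2 g \left(-5 + 4\right)}{7} = \frac{2 g \left(-1\right)}{7} = \frac{\left(-2\right) g}{7} = - \frac{2 g}{7}$)
$D{\left(L,T \right)} = -6 + T$ ($D{\left(L,T \right)} = T - 6 = -6 + T$)
$- \frac{79}{-106} + \frac{D{\left(17,s{\left(-1 \right)} \right)}}{O{\left(-4 \right)}} = - \frac{79}{-106} + \frac{-6 - 1}{\left(- \frac{2}{7}\right) \left(-4\right)} = \left(-79\right) \left(- \frac{1}{106}\right) - \frac{7}{\frac{8}{7}} = \frac{79}{106} - \frac{49}{8} = - \frac{2281}{424}$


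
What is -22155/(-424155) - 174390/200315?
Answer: -927072155/1132861451 ≈ -0.81835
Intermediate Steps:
-22155/(-424155) - 174390/200315 = -22155*(-1/424155) - 174390*1/200315 = 1477/28277 - 34878/40063 = -927072155/1132861451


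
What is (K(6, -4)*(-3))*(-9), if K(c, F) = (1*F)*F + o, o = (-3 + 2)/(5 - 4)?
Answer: 405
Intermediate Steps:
o = -1 (o = -1/1 = -1*1 = -1)
K(c, F) = -1 + F² (K(c, F) = (1*F)*F - 1 = F*F - 1 = F² - 1 = -1 + F²)
(K(6, -4)*(-3))*(-9) = ((-1 + (-4)²)*(-3))*(-9) = ((-1 + 16)*(-3))*(-9) = (15*(-3))*(-9) = -45*(-9) = 405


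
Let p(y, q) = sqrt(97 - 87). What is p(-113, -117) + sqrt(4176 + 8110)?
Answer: sqrt(10) + sqrt(12286) ≈ 114.00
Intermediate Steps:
p(y, q) = sqrt(10)
p(-113, -117) + sqrt(4176 + 8110) = sqrt(10) + sqrt(4176 + 8110) = sqrt(10) + sqrt(12286)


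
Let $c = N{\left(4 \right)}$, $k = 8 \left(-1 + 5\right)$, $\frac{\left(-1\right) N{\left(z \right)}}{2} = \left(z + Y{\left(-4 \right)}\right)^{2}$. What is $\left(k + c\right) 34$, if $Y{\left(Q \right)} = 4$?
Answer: $-3264$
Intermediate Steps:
$N{\left(z \right)} = - 2 \left(4 + z\right)^{2}$ ($N{\left(z \right)} = - 2 \left(z + 4\right)^{2} = - 2 \left(4 + z\right)^{2}$)
$k = 32$ ($k = 8 \cdot 4 = 32$)
$c = -128$ ($c = - 2 \left(4 + 4\right)^{2} = - 2 \cdot 8^{2} = \left(-2\right) 64 = -128$)
$\left(k + c\right) 34 = \left(32 - 128\right) 34 = \left(-96\right) 34 = -3264$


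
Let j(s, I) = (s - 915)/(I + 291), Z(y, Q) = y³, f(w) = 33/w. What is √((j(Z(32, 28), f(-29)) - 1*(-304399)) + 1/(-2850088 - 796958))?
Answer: √220829062356908441741695/851585241 ≈ 551.82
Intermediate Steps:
j(s, I) = (-915 + s)/(291 + I)
√((j(Z(32, 28), f(-29)) - 1*(-304399)) + 1/(-2850088 - 796958)) = √(((-915 + 32³)/(291 + 33/(-29)) - 1*(-304399)) + 1/(-2850088 - 796958)) = √(((-915 + 32768)/(291 + 33*(-1/29)) + 304399) + 1/(-3647046)) = √((31853/(291 - 33/29) + 304399) - 1/3647046) = √((31853/(8406/29) + 304399) - 1/3647046) = √(((29/8406)*31853 + 304399) - 1/3647046) = √((923737/8406 + 304399) - 1/3647046) = √(2559701731/8406 - 1/3647046) = √(777945829935685/2554755723) = √220829062356908441741695/851585241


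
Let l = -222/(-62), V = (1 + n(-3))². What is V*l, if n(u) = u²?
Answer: 11100/31 ≈ 358.06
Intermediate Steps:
V = 100 (V = (1 + (-3)²)² = (1 + 9)² = 10² = 100)
l = 111/31 (l = -222*(-1)/62 = -1*(-111/31) = 111/31 ≈ 3.5806)
V*l = 100*(111/31) = 11100/31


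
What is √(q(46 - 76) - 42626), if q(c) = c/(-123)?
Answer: 18*I*√221154/41 ≈ 206.46*I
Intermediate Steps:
q(c) = -c/123 (q(c) = c*(-1/123) = -c/123)
√(q(46 - 76) - 42626) = √(-(46 - 76)/123 - 42626) = √(-1/123*(-30) - 42626) = √(10/41 - 42626) = √(-1747656/41) = 18*I*√221154/41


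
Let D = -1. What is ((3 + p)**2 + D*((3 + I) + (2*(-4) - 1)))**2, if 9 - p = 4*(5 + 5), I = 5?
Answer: 616225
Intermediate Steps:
p = -31 (p = 9 - 4*(5 + 5) = 9 - 4*10 = 9 - 1*40 = 9 - 40 = -31)
((3 + p)**2 + D*((3 + I) + (2*(-4) - 1)))**2 = ((3 - 31)**2 - ((3 + 5) + (2*(-4) - 1)))**2 = ((-28)**2 - (8 + (-8 - 1)))**2 = (784 - (8 - 9))**2 = (784 - 1*(-1))**2 = (784 + 1)**2 = 785**2 = 616225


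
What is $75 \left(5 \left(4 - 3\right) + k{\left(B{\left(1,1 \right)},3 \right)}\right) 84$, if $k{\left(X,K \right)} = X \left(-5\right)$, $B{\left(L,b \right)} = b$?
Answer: $0$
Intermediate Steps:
$k{\left(X,K \right)} = - 5 X$
$75 \left(5 \left(4 - 3\right) + k{\left(B{\left(1,1 \right)},3 \right)}\right) 84 = 75 \left(5 \left(4 - 3\right) - 5\right) 84 = 75 \left(5 \cdot 1 - 5\right) 84 = 75 \left(5 - 5\right) 84 = 75 \cdot 0 \cdot 84 = 0 \cdot 84 = 0$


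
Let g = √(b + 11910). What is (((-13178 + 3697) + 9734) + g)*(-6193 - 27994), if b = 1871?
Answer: -8649311 - 34187*√13781 ≈ -1.2663e+7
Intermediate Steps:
g = √13781 (g = √(1871 + 11910) = √13781 ≈ 117.39)
(((-13178 + 3697) + 9734) + g)*(-6193 - 27994) = (((-13178 + 3697) + 9734) + √13781)*(-6193 - 27994) = ((-9481 + 9734) + √13781)*(-34187) = (253 + √13781)*(-34187) = -8649311 - 34187*√13781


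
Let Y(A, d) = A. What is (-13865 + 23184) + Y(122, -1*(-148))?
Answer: 9441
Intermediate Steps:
(-13865 + 23184) + Y(122, -1*(-148)) = (-13865 + 23184) + 122 = 9319 + 122 = 9441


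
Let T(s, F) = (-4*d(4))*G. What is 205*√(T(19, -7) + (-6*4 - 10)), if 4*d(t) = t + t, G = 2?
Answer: 1025*I*√2 ≈ 1449.6*I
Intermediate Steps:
d(t) = t/2 (d(t) = (t + t)/4 = (2*t)/4 = t/2)
T(s, F) = -16 (T(s, F) = -2*4*2 = -4*2*2 = -8*2 = -16)
205*√(T(19, -7) + (-6*4 - 10)) = 205*√(-16 + (-6*4 - 10)) = 205*√(-16 + (-24 - 10)) = 205*√(-16 - 34) = 205*√(-50) = 205*(5*I*√2) = 1025*I*√2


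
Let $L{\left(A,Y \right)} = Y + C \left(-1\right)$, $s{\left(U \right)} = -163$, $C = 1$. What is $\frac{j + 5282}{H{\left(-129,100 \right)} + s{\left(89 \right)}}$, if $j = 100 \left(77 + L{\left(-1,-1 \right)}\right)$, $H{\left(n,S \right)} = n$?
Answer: $- \frac{6391}{146} \approx -43.774$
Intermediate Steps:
$L{\left(A,Y \right)} = -1 + Y$ ($L{\left(A,Y \right)} = Y + 1 \left(-1\right) = Y - 1 = -1 + Y$)
$j = 7500$ ($j = 100 \left(77 - 2\right) = 100 \cdot 75 = 7500$)
$\frac{j + 5282}{H{\left(-129,100 \right)} + s{\left(89 \right)}} = \frac{7500 + 5282}{-129 - 163} = \frac{12782}{-292} = 12782 \left(- \frac{1}{292}\right) = - \frac{6391}{146}$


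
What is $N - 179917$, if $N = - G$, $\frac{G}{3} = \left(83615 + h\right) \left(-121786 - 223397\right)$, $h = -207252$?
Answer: $-128032351630$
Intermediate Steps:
$G = 128032171713$ ($G = 3 \left(83615 - 207252\right) \left(-121786 - 223397\right) = 3 \left(\left(-123637\right) \left(-345183\right)\right) = 3 \cdot 42677390571 = 128032171713$)
$N = -128032171713$ ($N = \left(-1\right) 128032171713 = -128032171713$)
$N - 179917 = -128032171713 - 179917 = -128032351630$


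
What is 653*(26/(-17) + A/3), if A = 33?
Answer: 105133/17 ≈ 6184.3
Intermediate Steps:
653*(26/(-17) + A/3) = 653*(26/(-17) + 33/3) = 653*(26*(-1/17) + 33*(⅓)) = 653*(-26/17 + 11) = 653*(161/17) = 105133/17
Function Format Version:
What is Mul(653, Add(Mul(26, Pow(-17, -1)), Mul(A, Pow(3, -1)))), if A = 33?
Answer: Rational(105133, 17) ≈ 6184.3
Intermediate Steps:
Mul(653, Add(Mul(26, Pow(-17, -1)), Mul(A, Pow(3, -1)))) = Mul(653, Add(Mul(26, Pow(-17, -1)), Mul(33, Pow(3, -1)))) = Mul(653, Add(Mul(26, Rational(-1, 17)), Mul(33, Rational(1, 3)))) = Mul(653, Add(Rational(-26, 17), 11)) = Mul(653, Rational(161, 17)) = Rational(105133, 17)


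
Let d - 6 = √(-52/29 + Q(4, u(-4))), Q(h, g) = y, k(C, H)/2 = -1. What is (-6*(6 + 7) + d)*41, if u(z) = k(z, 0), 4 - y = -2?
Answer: -2952 + 41*√3538/29 ≈ -2867.9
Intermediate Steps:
k(C, H) = -2 (k(C, H) = 2*(-1) = -2)
y = 6 (y = 4 - 1*(-2) = 4 + 2 = 6)
u(z) = -2
Q(h, g) = 6
d = 6 + √3538/29 (d = 6 + √(-52/29 + 6) = 6 + √(122/29) = 6 + √3538/29 ≈ 8.0511)
(-6*(6 + 7) + d)*41 = (-6*(6 + 7) + (6 + √3538/29))*41 = (-6*13 + (6 + √3538/29))*41 = (-78 + (6 + √3538/29))*41 = (-72 + √3538/29)*41 = -2952 + 41*√3538/29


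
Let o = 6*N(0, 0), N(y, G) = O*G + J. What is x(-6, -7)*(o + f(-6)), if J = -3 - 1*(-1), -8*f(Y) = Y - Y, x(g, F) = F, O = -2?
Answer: 84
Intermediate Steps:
f(Y) = 0 (f(Y) = -(Y - Y)/8 = -1/8*0 = 0)
J = -2 (J = -3 + 1 = -2)
N(y, G) = -2 - 2*G (N(y, G) = -2*G - 2 = -2 - 2*G)
o = -12 (o = 6*(-2 - 2*0) = 6*(-2 + 0) = 6*(-2) = -12)
x(-6, -7)*(o + f(-6)) = -7*(-12 + 0) = -7*(-12) = 84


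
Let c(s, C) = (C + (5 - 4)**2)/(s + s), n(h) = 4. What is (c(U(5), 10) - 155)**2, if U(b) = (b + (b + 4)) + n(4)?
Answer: 31013761/1296 ≈ 23930.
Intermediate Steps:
U(b) = 8 + 2*b (U(b) = (b + (b + 4)) + 4 = (b + (4 + b)) + 4 = (4 + 2*b) + 4 = 8 + 2*b)
c(s, C) = (1 + C)/(2*s) (c(s, C) = (C + 1**2)/((2*s)) = (C + 1)*(1/(2*s)) = (1 + C)*(1/(2*s)) = (1 + C)/(2*s))
(c(U(5), 10) - 155)**2 = ((1 + 10)/(2*(8 + 2*5)) - 155)**2 = ((1/2)*11/(8 + 10) - 155)**2 = ((1/2)*11/18 - 155)**2 = ((1/2)*(1/18)*11 - 155)**2 = (11/36 - 155)**2 = (-5569/36)**2 = 31013761/1296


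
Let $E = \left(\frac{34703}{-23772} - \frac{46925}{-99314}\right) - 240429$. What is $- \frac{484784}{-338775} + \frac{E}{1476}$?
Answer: $- \frac{31768218519435254713}{196753586077969200} \approx -161.46$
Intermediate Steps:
$E = - \frac{283814665877837}{1180446204}$ ($E = \left(34703 \left(- \frac{1}{23772}\right) - - \frac{46925}{99314}\right) - 240429 = \left(- \frac{34703}{23772} + \frac{46925}{99314}\right) - 240429 = - \frac{1165496321}{1180446204} - 240429 = - \frac{283814665877837}{1180446204} \approx -2.4043 \cdot 10^{5}$)
$- \frac{484784}{-338775} + \frac{E}{1476} = - \frac{484784}{-338775} - \frac{283814665877837}{1180446204 \cdot 1476} = \left(-484784\right) \left(- \frac{1}{338775}\right) - \frac{283814665877837}{1742338597104} = \frac{484784}{338775} - \frac{283814665877837}{1742338597104} = - \frac{31768218519435254713}{196753586077969200}$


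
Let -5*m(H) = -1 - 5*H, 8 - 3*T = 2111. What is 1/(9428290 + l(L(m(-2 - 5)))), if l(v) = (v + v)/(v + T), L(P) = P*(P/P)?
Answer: 3539/33366718378 ≈ 1.0606e-7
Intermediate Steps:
T = -701 (T = 8/3 - ⅓*2111 = 8/3 - 2111/3 = -701)
m(H) = ⅕ + H (m(H) = -(-1 - 5*H)/5 = ⅕ + H)
L(P) = P (L(P) = P*1 = P)
l(v) = 2*v/(-701 + v) (l(v) = (v + v)/(v - 701) = (2*v)/(-701 + v) = 2*v/(-701 + v))
1/(9428290 + l(L(m(-2 - 5)))) = 1/(9428290 + 2*(⅕ + (-2 - 5))/(-701 + (⅕ + (-2 - 5)))) = 1/(9428290 + 2*(⅕ - 7)/(-701 + (⅕ - 7))) = 1/(9428290 + 2*(-34/5)/(-701 - 34/5)) = 1/(9428290 + 2*(-34/5)/(-3539/5)) = 1/(9428290 + 2*(-34/5)*(-5/3539)) = 1/(9428290 + 68/3539) = 1/(33366718378/3539) = 3539/33366718378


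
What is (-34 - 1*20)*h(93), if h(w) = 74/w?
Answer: -1332/31 ≈ -42.968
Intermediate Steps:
(-34 - 1*20)*h(93) = (-34 - 1*20)*(74/93) = (-34 - 20)*(74*(1/93)) = -54*74/93 = -1332/31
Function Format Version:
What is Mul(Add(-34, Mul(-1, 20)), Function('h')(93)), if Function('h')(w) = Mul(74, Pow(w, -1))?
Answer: Rational(-1332, 31) ≈ -42.968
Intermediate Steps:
Mul(Add(-34, Mul(-1, 20)), Function('h')(93)) = Mul(Add(-34, Mul(-1, 20)), Mul(74, Pow(93, -1))) = Mul(Add(-34, -20), Mul(74, Rational(1, 93))) = Mul(-54, Rational(74, 93)) = Rational(-1332, 31)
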